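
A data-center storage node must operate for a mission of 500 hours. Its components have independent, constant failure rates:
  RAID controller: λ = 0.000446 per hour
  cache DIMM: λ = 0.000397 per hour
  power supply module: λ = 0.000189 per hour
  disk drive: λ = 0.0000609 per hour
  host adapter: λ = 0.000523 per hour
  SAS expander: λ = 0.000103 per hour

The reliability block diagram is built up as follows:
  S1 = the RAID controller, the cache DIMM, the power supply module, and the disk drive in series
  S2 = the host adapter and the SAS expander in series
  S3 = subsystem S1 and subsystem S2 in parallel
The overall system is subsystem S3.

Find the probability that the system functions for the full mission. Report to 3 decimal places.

R(RAID controller) = exp(−0.000446 × 500) = 0.80011
R(cache DIMM) = exp(−0.000397 × 500) = 0.81996
R(power supply module) = exp(−0.000189 × 500) = 0.90983
R(disk drive) = exp(−0.0000609 × 500) = 0.97001
R(host adapter) = exp(−0.000523 × 500) = 0.76990
R(SAS expander) = exp(−0.000103 × 500) = 0.94980
Series (RAID controller, cache DIMM, power supply module, and disk drive): 0.80011 × 0.81996 × 0.90983 × 0.97001 = 0.57900
Series (host adapter and SAS expander): 0.76990 × 0.94980 = 0.73125
Parallel ([0.57900] and [0.73125]): 1 − (1 − 0.57900)(1 − 0.73125) = 0.887

0.887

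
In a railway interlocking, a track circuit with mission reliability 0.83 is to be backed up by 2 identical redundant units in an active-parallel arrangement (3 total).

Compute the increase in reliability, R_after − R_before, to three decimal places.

0.165

R_before = 0.83
R_after = 1 − (1 − 0.83)^3 = 0.995
ΔR = 0.995 − 0.83 = 0.165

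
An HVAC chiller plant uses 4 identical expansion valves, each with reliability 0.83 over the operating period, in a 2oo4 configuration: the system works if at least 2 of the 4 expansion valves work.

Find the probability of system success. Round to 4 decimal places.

0.9829

R = Σ_{i=2}^{4} C(4,i) p^i (1−p)^{4−i} with p = 0.83
C(4,2)·0.83^2·0.17^2 = 0.119455
C(4,3)·0.83^3·0.17^1 = 0.388815
C(4,4)·0.83^4·0.17^0 = 0.474583
Sum = 0.9829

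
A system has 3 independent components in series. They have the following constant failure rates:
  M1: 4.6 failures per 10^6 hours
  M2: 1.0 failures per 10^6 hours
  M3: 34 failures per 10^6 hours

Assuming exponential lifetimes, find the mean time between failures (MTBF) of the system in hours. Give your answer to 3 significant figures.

Series of exponential components: λ_sys = Σ λ_i
λ_sys = 0.0000046 + 0.0000010 + 0.000034 = 3.9600e-05 /h
MTBF = 1 / λ_sys = 25300 h

25300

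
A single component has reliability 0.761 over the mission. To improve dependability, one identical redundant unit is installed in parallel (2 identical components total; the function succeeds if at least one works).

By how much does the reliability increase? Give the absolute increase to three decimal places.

R_before = 0.761
R_after = 1 − (1 − 0.761)^2 = 0.943
ΔR = 0.943 − 0.761 = 0.182

0.182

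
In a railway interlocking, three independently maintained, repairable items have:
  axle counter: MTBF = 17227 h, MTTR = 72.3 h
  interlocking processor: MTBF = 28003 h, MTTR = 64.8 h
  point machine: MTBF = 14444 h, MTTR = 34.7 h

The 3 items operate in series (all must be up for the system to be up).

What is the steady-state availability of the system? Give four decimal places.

A(axle counter) = MTBF/(MTBF+MTTR) = 17227/(17227+72.3) = 0.995821
A(interlocking processor) = MTBF/(MTBF+MTTR) = 28003/(28003+64.8) = 0.997691
A(point machine) = MTBF/(MTBF+MTTR) = 14444/(14444+34.7) = 0.997603
Series availability: 0.995821 × 0.997691 × 0.997603 = 0.9911

0.9911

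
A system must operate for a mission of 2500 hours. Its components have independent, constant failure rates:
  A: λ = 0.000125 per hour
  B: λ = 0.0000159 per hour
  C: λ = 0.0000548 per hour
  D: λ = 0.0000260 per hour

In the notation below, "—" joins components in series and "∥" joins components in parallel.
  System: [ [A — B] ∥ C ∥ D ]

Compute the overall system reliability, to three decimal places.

R(A) = exp(−0.000125 × 2500) = 0.73162
R(B) = exp(−0.0000159 × 2500) = 0.96103
R(C) = exp(−0.0000548 × 2500) = 0.87197
R(D) = exp(−0.0000260 × 2500) = 0.93707
Series (A and B): 0.73162 × 0.96103 = 0.70311
Parallel ([0.70311], C, and D): 1 − (1 − 0.70311)(1 − 0.87197)(1 − 0.93707) = 0.998

0.998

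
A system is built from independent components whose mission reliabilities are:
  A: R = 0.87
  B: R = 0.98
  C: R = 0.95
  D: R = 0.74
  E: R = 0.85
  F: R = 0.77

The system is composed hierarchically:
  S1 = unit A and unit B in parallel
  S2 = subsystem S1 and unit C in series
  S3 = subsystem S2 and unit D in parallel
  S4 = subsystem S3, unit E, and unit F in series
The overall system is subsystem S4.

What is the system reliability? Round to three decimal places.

Parallel (A and B): 1 − (1 − 0.87000)(1 − 0.98000) = 0.99740
Series ([0.99740] and C): 0.99740 × 0.95000 = 0.94753
Parallel ([0.94753] and D): 1 − (1 − 0.94753)(1 − 0.74000) = 0.98636
Series ([0.98636], E, and F): 0.98636 × 0.85000 × 0.77000 = 0.646

0.646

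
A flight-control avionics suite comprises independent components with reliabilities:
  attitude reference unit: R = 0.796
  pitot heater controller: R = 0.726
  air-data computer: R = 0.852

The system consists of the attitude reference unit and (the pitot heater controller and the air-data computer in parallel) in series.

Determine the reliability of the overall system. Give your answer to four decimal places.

0.7637

Parallel (pitot heater controller and air-data computer): 1 − (1 − 0.726000)(1 − 0.852000) = 0.959448
Series (attitude reference unit and [0.959448]): 0.796000 × 0.959448 = 0.7637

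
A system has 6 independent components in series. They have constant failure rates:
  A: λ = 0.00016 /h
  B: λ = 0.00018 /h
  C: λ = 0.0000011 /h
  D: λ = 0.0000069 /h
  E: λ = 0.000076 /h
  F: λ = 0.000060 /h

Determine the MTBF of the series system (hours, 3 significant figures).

2070

Series of exponential components: λ_sys = Σ λ_i
λ_sys = 0.00016 + 0.00018 + 0.0000011 + 0.0000069 + 0.000076 + 0.000060 = 4.8400e-04 /h
MTBF = 1 / λ_sys = 2070 h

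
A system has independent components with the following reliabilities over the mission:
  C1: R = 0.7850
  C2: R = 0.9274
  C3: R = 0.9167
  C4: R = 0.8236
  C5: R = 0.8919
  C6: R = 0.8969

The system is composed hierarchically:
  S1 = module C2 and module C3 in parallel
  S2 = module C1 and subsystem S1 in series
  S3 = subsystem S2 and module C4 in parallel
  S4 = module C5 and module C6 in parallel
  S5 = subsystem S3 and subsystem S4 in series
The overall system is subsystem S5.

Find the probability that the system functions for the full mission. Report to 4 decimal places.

Parallel (C2 and C3): 1 − (1 − 0.927400)(1 − 0.916700) = 0.993952
Series (C1 and [0.993952]): 0.785000 × 0.993952 = 0.780252
Parallel ([0.780252] and C4): 1 − (1 − 0.780252)(1 − 0.823600) = 0.961236
Parallel (C5 and C6): 1 − (1 − 0.891900)(1 − 0.896900) = 0.988855
Series ([0.961236] and [0.988855]): 0.961236 × 0.988855 = 0.9505

0.9505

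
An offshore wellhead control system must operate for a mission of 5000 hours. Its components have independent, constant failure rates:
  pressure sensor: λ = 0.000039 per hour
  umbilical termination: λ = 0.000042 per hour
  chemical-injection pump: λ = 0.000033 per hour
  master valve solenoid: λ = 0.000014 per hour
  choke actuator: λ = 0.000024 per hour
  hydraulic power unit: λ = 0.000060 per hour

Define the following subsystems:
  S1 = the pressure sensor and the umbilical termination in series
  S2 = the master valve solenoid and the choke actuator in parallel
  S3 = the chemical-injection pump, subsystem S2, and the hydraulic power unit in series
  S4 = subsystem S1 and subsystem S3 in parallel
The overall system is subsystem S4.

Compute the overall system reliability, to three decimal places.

0.875

R(pressure sensor) = exp(−0.000039 × 5000) = 0.82283
R(umbilical termination) = exp(−0.000042 × 5000) = 0.81058
R(chemical-injection pump) = exp(−0.000033 × 5000) = 0.84789
R(master valve solenoid) = exp(−0.000014 × 5000) = 0.93239
R(choke actuator) = exp(−0.000024 × 5000) = 0.88692
R(hydraulic power unit) = exp(−0.000060 × 5000) = 0.74082
Series (pressure sensor and umbilical termination): 0.82283 × 0.81058 = 0.66697
Parallel (master valve solenoid and choke actuator): 1 − (1 − 0.93239)(1 − 0.88692) = 0.99235
Series (chemical-injection pump, [0.99235], and hydraulic power unit): 0.84789 × 0.99235 × 0.74082 = 0.62333
Parallel ([0.66697] and [0.62333]): 1 − (1 − 0.66697)(1 − 0.62333) = 0.875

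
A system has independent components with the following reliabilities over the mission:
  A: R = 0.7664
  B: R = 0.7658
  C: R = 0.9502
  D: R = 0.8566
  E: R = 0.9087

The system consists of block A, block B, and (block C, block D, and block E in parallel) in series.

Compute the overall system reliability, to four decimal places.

Parallel (C, D, and E): 1 − (1 − 0.950200)(1 − 0.856600)(1 − 0.908700) = 0.999348
Series (A, B, and [0.999348]): 0.766400 × 0.765800 × 0.999348 = 0.5865

0.5865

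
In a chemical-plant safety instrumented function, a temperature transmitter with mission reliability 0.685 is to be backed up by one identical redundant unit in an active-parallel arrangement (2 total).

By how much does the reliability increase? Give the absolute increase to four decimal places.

0.2158

R_before = 0.685
R_after = 1 − (1 − 0.685)^2 = 0.9008
ΔR = 0.9008 − 0.685 = 0.2158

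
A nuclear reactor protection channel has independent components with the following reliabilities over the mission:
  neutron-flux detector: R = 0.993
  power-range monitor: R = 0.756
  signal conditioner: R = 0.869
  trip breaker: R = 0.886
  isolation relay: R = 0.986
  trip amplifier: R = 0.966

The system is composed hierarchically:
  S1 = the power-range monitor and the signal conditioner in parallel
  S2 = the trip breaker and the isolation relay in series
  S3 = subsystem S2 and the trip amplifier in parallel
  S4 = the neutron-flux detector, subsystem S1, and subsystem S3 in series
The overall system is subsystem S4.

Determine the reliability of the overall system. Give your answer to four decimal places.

Parallel (power-range monitor and signal conditioner): 1 − (1 − 0.756000)(1 − 0.869000) = 0.968036
Series (trip breaker and isolation relay): 0.886000 × 0.986000 = 0.873596
Parallel ([0.873596] and trip amplifier): 1 − (1 − 0.873596)(1 − 0.966000) = 0.995702
Series (neutron-flux detector, [0.968036], and [0.995702]): 0.993000 × 0.968036 × 0.995702 = 0.9571

0.9571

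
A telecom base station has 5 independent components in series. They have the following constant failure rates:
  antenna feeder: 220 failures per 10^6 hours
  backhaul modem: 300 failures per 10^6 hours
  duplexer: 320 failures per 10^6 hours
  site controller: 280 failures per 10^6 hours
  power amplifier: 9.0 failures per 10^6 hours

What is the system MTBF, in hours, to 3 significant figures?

886

Series of exponential components: λ_sys = Σ λ_i
λ_sys = 0.00022 + 0.00030 + 0.00032 + 0.00028 + 0.0000090 = 1.1290e-03 /h
MTBF = 1 / λ_sys = 886 h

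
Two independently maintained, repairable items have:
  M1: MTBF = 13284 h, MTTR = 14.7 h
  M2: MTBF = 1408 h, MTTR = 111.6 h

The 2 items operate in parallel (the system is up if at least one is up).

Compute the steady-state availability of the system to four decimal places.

0.9999

A(M1) = MTBF/(MTBF+MTTR) = 13284/(13284+14.7) = 0.998895
A(M2) = MTBF/(MTBF+MTTR) = 1408/(1408+111.6) = 0.926560
Parallel availability: 1 − (1 − 0.998895)(1 − 0.926560) = 0.9999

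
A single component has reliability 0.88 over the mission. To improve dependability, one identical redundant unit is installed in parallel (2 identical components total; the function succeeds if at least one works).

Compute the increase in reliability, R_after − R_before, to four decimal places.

0.1056

R_before = 0.88
R_after = 1 − (1 − 0.88)^2 = 0.9856
ΔR = 0.9856 − 0.88 = 0.1056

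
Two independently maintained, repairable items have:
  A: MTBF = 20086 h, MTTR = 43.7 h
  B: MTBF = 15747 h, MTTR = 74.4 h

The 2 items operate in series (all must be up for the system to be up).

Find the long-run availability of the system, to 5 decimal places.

A(A) = MTBF/(MTBF+MTTR) = 20086/(20086+43.7) = 0.997829
A(B) = MTBF/(MTBF+MTTR) = 15747/(15747+74.4) = 0.995298
Series availability: 0.997829 × 0.995298 = 0.99314

0.99314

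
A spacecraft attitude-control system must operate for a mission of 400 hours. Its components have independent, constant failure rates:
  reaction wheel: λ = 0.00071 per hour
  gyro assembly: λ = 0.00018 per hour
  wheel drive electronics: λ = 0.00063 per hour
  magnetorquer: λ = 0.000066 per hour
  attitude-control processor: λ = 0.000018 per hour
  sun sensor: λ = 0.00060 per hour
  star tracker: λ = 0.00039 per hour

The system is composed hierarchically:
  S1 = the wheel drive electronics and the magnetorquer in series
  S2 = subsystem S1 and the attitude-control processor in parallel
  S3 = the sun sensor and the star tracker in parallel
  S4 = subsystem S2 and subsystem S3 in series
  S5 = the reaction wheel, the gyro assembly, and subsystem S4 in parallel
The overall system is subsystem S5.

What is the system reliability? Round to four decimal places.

R(reaction wheel) = exp(−0.00071 × 400) = 0.752767
R(gyro assembly) = exp(−0.00018 × 400) = 0.930531
R(wheel drive electronics) = exp(−0.00063 × 400) = 0.777245
R(magnetorquer) = exp(−0.000066 × 400) = 0.973945
R(attitude-control processor) = exp(−0.000018 × 400) = 0.992826
R(sun sensor) = exp(−0.00060 × 400) = 0.786628
R(star tracker) = exp(−0.00039 × 400) = 0.855559
Series (wheel drive electronics and magnetorquer): 0.777245 × 0.973945 = 0.756994
Parallel ([0.756994] and attitude-control processor): 1 − (1 − 0.756994)(1 − 0.992826) = 0.998257
Parallel (sun sensor and star tracker): 1 − (1 − 0.786628)(1 − 0.855559) = 0.969180
Series ([0.998257] and [0.969180]): 0.998257 × 0.969180 = 0.967491
Parallel (reaction wheel, gyro assembly, and [0.967491]): 1 − (1 − 0.752767)(1 − 0.930531)(1 − 0.967491) = 0.9994

0.9994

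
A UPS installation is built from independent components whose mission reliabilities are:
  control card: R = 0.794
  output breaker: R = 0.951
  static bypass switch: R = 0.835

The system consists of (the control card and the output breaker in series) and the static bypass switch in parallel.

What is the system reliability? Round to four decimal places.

Series (control card and output breaker): 0.794000 × 0.951000 = 0.755094
Parallel ([0.755094] and static bypass switch): 1 − (1 − 0.755094)(1 − 0.835000) = 0.9596

0.9596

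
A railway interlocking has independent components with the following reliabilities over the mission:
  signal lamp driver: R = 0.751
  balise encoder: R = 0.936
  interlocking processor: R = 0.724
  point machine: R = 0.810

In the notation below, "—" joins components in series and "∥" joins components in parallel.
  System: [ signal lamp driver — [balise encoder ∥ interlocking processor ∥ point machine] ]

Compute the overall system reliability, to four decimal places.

0.7485

Parallel (balise encoder, interlocking processor, and point machine): 1 − (1 − 0.936000)(1 − 0.724000)(1 − 0.810000) = 0.996644
Series (signal lamp driver and [0.996644]): 0.751000 × 0.996644 = 0.7485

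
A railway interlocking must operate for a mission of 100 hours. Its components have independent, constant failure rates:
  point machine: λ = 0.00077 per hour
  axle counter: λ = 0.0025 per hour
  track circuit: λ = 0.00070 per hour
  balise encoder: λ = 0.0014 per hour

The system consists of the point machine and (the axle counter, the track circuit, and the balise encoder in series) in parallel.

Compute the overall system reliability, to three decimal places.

R(point machine) = exp(−0.00077 × 100) = 0.92589
R(axle counter) = exp(−0.0025 × 100) = 0.77880
R(track circuit) = exp(−0.00070 × 100) = 0.93239
R(balise encoder) = exp(−0.0014 × 100) = 0.86936
Series (axle counter, track circuit, and balise encoder): 0.77880 × 0.93239 × 0.86936 = 0.63128
Parallel (point machine and [0.63128]): 1 − (1 − 0.92589)(1 − 0.63128) = 0.973

0.973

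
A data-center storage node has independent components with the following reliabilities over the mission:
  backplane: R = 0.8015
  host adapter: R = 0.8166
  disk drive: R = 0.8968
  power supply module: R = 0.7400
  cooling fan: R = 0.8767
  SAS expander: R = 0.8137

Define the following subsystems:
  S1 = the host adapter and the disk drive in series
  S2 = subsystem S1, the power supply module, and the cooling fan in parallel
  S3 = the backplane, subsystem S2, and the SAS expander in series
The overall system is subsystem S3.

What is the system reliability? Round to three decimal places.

0.647

Series (host adapter and disk drive): 0.81660 × 0.89680 = 0.73233
Parallel ([0.73233], power supply module, and cooling fan): 1 − (1 − 0.73233)(1 − 0.74000)(1 − 0.87670) = 0.99142
Series (backplane, [0.99142], and SAS expander): 0.80150 × 0.99142 × 0.81370 = 0.647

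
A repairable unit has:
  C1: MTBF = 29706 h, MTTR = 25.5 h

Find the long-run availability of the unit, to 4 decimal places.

A(C1) = MTBF/(MTBF+MTTR) = 29706/(29706+25.5) = 0.9991

0.9991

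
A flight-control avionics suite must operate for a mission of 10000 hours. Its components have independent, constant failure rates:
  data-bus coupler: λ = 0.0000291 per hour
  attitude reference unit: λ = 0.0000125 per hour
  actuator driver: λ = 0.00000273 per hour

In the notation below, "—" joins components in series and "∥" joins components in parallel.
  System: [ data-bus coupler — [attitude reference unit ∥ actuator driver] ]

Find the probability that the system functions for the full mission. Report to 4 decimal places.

0.7452

R(data-bus coupler) = exp(−0.0000291 × 10000) = 0.747516
R(attitude reference unit) = exp(−0.0000125 × 10000) = 0.882497
R(actuator driver) = exp(−0.00000273 × 10000) = 0.973069
Parallel (attitude reference unit and actuator driver): 1 − (1 − 0.882497)(1 − 0.973069) = 0.996836
Series (data-bus coupler and [0.996836]): 0.747516 × 0.996836 = 0.7452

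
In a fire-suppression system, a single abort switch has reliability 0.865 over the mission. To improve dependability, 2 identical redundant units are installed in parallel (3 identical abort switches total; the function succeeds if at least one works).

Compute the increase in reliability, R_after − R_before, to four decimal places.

0.1325

R_before = 0.865
R_after = 1 − (1 − 0.865)^3 = 0.9975
ΔR = 0.9975 − 0.865 = 0.1325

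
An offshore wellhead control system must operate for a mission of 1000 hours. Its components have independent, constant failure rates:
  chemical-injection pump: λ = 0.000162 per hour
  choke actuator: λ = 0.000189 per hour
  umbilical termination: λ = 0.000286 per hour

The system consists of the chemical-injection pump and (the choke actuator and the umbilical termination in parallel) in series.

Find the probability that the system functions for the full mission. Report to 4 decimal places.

R(chemical-injection pump) = exp(−0.000162 × 1000) = 0.850441
R(choke actuator) = exp(−0.000189 × 1000) = 0.827787
R(umbilical termination) = exp(−0.000286 × 1000) = 0.751263
Parallel (choke actuator and umbilical termination): 1 − (1 − 0.827787)(1 − 0.751263) = 0.957164
Series (chemical-injection pump and [0.957164]): 0.850441 × 0.957164 = 0.8140

0.8140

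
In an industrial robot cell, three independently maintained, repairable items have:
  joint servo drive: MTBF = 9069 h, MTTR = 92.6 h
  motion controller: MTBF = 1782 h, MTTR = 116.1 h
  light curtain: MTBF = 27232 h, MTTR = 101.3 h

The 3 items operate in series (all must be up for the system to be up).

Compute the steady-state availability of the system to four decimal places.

A(joint servo drive) = MTBF/(MTBF+MTTR) = 9069/(9069+92.6) = 0.989893
A(motion controller) = MTBF/(MTBF+MTTR) = 1782/(1782+116.1) = 0.938834
A(light curtain) = MTBF/(MTBF+MTTR) = 27232/(27232+101.3) = 0.996294
Series availability: 0.989893 × 0.938834 × 0.996294 = 0.9259

0.9259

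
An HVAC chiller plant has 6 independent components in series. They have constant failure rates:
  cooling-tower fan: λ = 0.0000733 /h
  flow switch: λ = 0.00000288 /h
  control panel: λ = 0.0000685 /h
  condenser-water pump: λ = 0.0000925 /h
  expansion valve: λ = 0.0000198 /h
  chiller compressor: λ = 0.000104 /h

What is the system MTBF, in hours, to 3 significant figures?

2770

Series of exponential components: λ_sys = Σ λ_i
λ_sys = 0.0000733 + 0.00000288 + 0.0000685 + 0.0000925 + 0.0000198 + 0.000104 = 3.6098e-04 /h
MTBF = 1 / λ_sys = 2770 h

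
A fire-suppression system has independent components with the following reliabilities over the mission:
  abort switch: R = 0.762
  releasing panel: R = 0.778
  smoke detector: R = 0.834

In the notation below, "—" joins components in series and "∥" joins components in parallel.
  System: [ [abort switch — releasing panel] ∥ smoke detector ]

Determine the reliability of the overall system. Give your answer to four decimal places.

Series (abort switch and releasing panel): 0.762000 × 0.778000 = 0.592836
Parallel ([0.592836] and smoke detector): 1 − (1 − 0.592836)(1 − 0.834000) = 0.9324

0.9324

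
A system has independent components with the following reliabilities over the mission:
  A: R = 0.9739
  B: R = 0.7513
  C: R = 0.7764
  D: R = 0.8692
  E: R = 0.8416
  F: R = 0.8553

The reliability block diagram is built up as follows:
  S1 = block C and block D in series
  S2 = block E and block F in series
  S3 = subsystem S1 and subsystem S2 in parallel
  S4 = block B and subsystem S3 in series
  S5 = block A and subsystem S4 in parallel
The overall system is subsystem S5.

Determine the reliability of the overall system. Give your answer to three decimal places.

Series (C and D): 0.77640 × 0.86920 = 0.67485
Series (E and F): 0.84160 × 0.85530 = 0.71982
Parallel ([0.67485] and [0.71982]): 1 − (1 − 0.67485)(1 − 0.71982) = 0.90890
Series (B and [0.90890]): 0.75130 × 0.90890 = 0.68286
Parallel (A and [0.68286]): 1 − (1 − 0.97390)(1 − 0.68286) = 0.992

0.992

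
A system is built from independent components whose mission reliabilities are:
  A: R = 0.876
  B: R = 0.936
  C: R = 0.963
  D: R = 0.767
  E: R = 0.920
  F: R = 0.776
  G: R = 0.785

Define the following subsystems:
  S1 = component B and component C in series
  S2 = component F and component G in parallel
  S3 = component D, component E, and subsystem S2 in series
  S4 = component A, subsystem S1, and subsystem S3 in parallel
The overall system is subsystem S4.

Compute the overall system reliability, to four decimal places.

0.9960

Series (B and C): 0.936000 × 0.963000 = 0.901368
Parallel (F and G): 1 − (1 − 0.776000)(1 − 0.785000) = 0.951840
Series (D, E, and [0.951840]): 0.767000 × 0.920000 × 0.951840 = 0.671656
Parallel (A, [0.901368], and [0.671656]): 1 − (1 − 0.876000)(1 − 0.901368)(1 − 0.671656) = 0.9960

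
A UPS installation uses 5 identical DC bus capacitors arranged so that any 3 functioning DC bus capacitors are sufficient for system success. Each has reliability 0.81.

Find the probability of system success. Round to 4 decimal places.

0.9495

R = Σ_{i=3}^{5} C(5,i) p^i (1−p)^{5−i} with p = 0.81
C(5,3)·0.81^3·0.19^2 = 0.191850
C(5,4)·0.81^4·0.19^1 = 0.408944
C(5,5)·0.81^5·0.19^0 = 0.348678
Sum = 0.9495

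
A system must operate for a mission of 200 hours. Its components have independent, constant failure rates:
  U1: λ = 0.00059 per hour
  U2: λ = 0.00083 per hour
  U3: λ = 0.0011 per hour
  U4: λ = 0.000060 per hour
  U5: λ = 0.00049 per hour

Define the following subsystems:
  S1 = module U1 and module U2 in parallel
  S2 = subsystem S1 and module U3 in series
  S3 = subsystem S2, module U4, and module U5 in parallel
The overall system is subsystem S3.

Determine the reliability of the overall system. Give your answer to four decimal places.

R(U1) = exp(−0.00059 × 200) = 0.888696
R(U2) = exp(−0.00083 × 200) = 0.847046
R(U3) = exp(−0.0011 × 200) = 0.802519
R(U4) = exp(−0.000060 × 200) = 0.988072
R(U5) = exp(−0.00049 × 200) = 0.906649
Parallel (U1 and U2): 1 − (1 − 0.888696)(1 − 0.847046) = 0.982976
Series ([0.982976] and U3): 0.982976 × 0.802519 = 0.788857
Parallel ([0.788857], U4, and U5): 1 − (1 − 0.788857)(1 − 0.988072)(1 − 0.906649) = 0.9998

0.9998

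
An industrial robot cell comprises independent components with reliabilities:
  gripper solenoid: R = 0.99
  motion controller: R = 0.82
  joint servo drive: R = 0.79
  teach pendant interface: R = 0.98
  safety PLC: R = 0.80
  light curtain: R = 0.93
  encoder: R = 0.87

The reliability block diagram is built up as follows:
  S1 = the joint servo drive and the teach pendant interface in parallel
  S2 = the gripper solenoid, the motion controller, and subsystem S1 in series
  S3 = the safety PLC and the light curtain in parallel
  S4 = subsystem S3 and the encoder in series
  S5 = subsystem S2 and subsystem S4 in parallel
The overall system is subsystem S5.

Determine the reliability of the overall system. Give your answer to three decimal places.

Parallel (joint servo drive and teach pendant interface): 1 − (1 − 0.79000)(1 − 0.98000) = 0.99580
Series (gripper solenoid, motion controller, and [0.99580]): 0.99000 × 0.82000 × 0.99580 = 0.80839
Parallel (safety PLC and light curtain): 1 − (1 − 0.80000)(1 − 0.93000) = 0.98600
Series ([0.98600] and encoder): 0.98600 × 0.87000 = 0.85782
Parallel ([0.80839] and [0.85782]): 1 − (1 − 0.80839)(1 − 0.85782) = 0.973

0.973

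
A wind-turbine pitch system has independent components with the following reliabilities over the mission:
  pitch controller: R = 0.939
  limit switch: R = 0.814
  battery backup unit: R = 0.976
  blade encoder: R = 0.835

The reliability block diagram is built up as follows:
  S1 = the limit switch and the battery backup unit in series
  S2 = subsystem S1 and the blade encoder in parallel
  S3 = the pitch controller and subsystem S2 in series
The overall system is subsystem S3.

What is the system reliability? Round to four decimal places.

Series (limit switch and battery backup unit): 0.814000 × 0.976000 = 0.794464
Parallel ([0.794464] and blade encoder): 1 − (1 − 0.794464)(1 − 0.835000) = 0.966087
Series (pitch controller and [0.966087]): 0.939000 × 0.966087 = 0.9072

0.9072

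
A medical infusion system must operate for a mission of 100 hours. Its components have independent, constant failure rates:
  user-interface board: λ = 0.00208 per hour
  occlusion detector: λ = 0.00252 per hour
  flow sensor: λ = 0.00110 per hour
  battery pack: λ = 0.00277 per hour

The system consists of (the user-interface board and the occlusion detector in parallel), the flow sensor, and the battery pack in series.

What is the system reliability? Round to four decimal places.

0.6507

R(user-interface board) = exp(−0.00208 × 100) = 0.812207
R(occlusion detector) = exp(−0.00252 × 100) = 0.777245
R(flow sensor) = exp(−0.00110 × 100) = 0.895834
R(battery pack) = exp(−0.00277 × 100) = 0.758054
Parallel (user-interface board and occlusion detector): 1 − (1 − 0.812207)(1 − 0.777245) = 0.958168
Series ([0.958168], flow sensor, and battery pack): 0.958168 × 0.895834 × 0.758054 = 0.6507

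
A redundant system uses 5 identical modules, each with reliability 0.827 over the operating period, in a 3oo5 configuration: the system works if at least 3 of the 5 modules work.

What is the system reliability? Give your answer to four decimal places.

0.9607

R = Σ_{i=3}^{5} C(5,i) p^i (1−p)^{5−i} with p = 0.827
C(5,3)·0.827^3·0.173^2 = 0.169281
C(5,4)·0.827^4·0.173^1 = 0.404611
C(5,5)·0.827^5·0.173^0 = 0.386837
Sum = 0.9607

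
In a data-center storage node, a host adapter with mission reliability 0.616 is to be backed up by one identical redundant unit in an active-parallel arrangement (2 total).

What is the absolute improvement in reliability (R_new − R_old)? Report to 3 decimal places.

0.237

R_before = 0.616
R_after = 1 − (1 − 0.616)^2 = 0.853
ΔR = 0.853 − 0.616 = 0.237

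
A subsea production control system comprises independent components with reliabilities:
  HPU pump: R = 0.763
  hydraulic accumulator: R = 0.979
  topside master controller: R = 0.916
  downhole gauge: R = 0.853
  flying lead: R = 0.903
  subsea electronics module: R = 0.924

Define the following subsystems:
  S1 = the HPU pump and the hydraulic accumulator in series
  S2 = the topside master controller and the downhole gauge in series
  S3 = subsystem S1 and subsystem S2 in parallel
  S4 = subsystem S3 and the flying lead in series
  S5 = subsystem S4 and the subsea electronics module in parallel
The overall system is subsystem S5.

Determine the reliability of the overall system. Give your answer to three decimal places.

Series (HPU pump and hydraulic accumulator): 0.76300 × 0.97900 = 0.74698
Series (topside master controller and downhole gauge): 0.91600 × 0.85300 = 0.78135
Parallel ([0.74698] and [0.78135]): 1 − (1 − 0.74698)(1 − 0.78135) = 0.94468
Series ([0.94468] and flying lead): 0.94468 × 0.90300 = 0.85305
Parallel ([0.85305] and subsea electronics module): 1 − (1 − 0.85305)(1 − 0.92400) = 0.989

0.989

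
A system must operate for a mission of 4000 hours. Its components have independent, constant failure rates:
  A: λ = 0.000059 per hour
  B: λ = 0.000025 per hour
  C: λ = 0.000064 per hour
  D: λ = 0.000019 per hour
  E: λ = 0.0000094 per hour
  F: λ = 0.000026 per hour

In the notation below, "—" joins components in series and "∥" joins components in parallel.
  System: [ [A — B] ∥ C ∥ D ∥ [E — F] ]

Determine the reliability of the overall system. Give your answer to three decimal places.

0.999

R(A) = exp(−0.000059 × 4000) = 0.78978
R(B) = exp(−0.000025 × 4000) = 0.90484
R(C) = exp(−0.000064 × 4000) = 0.77414
R(D) = exp(−0.000019 × 4000) = 0.92682
R(E) = exp(−0.0000094 × 4000) = 0.96310
R(F) = exp(−0.000026 × 4000) = 0.90123
Series (A and B): 0.78978 × 0.90484 = 0.71462
Series (E and F): 0.96310 × 0.90123 = 0.86797
Parallel ([0.71462], C, D, and [0.86797]): 1 − (1 − 0.71462)(1 − 0.77414)(1 − 0.92682)(1 − 0.86797) = 0.999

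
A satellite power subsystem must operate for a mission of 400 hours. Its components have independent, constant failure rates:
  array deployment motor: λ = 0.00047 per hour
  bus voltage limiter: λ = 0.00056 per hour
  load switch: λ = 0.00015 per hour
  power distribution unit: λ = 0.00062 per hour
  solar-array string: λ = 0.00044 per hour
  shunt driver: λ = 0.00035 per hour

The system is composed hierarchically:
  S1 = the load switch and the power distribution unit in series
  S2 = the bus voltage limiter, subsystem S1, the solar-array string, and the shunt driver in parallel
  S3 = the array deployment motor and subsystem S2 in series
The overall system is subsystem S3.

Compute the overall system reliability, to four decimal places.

R(array deployment motor) = exp(−0.00047 × 400) = 0.828615
R(bus voltage limiter) = exp(−0.00056 × 400) = 0.799315
R(load switch) = exp(−0.00015 × 400) = 0.941765
R(power distribution unit) = exp(−0.00062 × 400) = 0.780360
R(solar-array string) = exp(−0.00044 × 400) = 0.838618
R(shunt driver) = exp(−0.00035 × 400) = 0.869358
Series (load switch and power distribution unit): 0.941765 × 0.780360 = 0.734916
Parallel (bus voltage limiter, [0.734916], solar-array string, and shunt driver): 1 − (1 − 0.799315)(1 − 0.734916)(1 − 0.838618)(1 − 0.869358) = 0.998878
Series (array deployment motor and [0.998878]): 0.828615 × 0.998878 = 0.8277

0.8277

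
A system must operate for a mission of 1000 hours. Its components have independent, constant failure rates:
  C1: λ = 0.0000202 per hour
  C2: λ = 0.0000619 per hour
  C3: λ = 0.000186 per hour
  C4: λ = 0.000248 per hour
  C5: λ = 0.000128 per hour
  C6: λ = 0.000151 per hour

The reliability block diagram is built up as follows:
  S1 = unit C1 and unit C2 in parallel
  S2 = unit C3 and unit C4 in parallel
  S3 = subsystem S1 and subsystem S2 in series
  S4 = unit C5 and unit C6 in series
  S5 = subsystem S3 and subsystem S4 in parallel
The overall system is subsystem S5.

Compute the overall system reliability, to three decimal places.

0.991

R(C1) = exp(−0.0000202 × 1000) = 0.98000
R(C2) = exp(−0.0000619 × 1000) = 0.93998
R(C3) = exp(−0.000186 × 1000) = 0.83027
R(C4) = exp(−0.000248 × 1000) = 0.78036
R(C5) = exp(−0.000128 × 1000) = 0.87985
R(C6) = exp(−0.000151 × 1000) = 0.85985
Parallel (C1 and C2): 1 − (1 − 0.98000)(1 − 0.93998) = 0.99880
Parallel (C3 and C4): 1 − (1 − 0.83027)(1 − 0.78036) = 0.96272
Series ([0.99880] and [0.96272]): 0.99880 × 0.96272 = 0.96156
Series (C5 and C6): 0.87985 × 0.85985 = 0.75654
Parallel ([0.96156] and [0.75654]): 1 − (1 − 0.96156)(1 − 0.75654) = 0.991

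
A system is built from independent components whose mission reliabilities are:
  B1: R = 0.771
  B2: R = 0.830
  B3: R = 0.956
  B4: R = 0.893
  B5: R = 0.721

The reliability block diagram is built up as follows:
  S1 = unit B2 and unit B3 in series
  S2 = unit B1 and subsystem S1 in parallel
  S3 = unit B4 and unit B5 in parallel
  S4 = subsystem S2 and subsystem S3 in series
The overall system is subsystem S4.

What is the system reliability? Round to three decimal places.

Series (B2 and B3): 0.83000 × 0.95600 = 0.79348
Parallel (B1 and [0.79348]): 1 − (1 − 0.77100)(1 − 0.79348) = 0.95271
Parallel (B4 and B5): 1 − (1 − 0.89300)(1 − 0.72100) = 0.97015
Series ([0.95271] and [0.97015]): 0.95271 × 0.97015 = 0.924

0.924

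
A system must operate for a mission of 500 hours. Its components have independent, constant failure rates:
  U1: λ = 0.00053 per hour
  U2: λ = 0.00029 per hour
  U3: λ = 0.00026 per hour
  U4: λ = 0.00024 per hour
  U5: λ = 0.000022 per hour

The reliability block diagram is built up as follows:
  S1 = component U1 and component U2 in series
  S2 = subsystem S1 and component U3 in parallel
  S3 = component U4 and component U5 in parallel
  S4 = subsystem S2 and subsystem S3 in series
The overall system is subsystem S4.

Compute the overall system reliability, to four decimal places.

0.9578

R(U1) = exp(−0.00053 × 500) = 0.767206
R(U2) = exp(−0.00029 × 500) = 0.865022
R(U3) = exp(−0.00026 × 500) = 0.878095
R(U4) = exp(−0.00024 × 500) = 0.886920
R(U5) = exp(−0.000022 × 500) = 0.989060
Series (U1 and U2): 0.767206 × 0.865022 = 0.663650
Parallel ([0.663650] and U3): 1 − (1 − 0.663650)(1 − 0.878095) = 0.958997
Parallel (U4 and U5): 1 − (1 − 0.886920)(1 − 0.989060) = 0.998763
Series ([0.958997] and [0.998763]): 0.958997 × 0.998763 = 0.9578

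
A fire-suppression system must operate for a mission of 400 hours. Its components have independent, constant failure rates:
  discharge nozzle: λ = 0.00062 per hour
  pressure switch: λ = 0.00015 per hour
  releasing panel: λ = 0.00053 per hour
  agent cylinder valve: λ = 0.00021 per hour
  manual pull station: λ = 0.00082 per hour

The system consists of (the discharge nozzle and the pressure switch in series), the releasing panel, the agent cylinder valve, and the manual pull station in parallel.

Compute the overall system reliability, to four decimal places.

R(discharge nozzle) = exp(−0.00062 × 400) = 0.780360
R(pressure switch) = exp(−0.00015 × 400) = 0.941765
R(releasing panel) = exp(−0.00053 × 400) = 0.808965
R(agent cylinder valve) = exp(−0.00021 × 400) = 0.919431
R(manual pull station) = exp(−0.00082 × 400) = 0.720363
Series (discharge nozzle and pressure switch): 0.780360 × 0.941765 = 0.734916
Parallel ([0.734916], releasing panel, agent cylinder valve, and manual pull station): 1 − (1 − 0.734916)(1 − 0.808965)(1 − 0.919431)(1 − 0.720363) = 0.9989

0.9989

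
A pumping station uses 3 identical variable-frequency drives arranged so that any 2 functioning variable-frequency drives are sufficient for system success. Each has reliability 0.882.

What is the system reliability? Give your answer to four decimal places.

0.9615

R = Σ_{i=2}^{3} C(3,i) p^i (1−p)^{3−i} with p = 0.882
C(3,2)·0.882^2·0.118^1 = 0.275385
C(3,3)·0.882^3·0.118^0 = 0.686129
Sum = 0.9615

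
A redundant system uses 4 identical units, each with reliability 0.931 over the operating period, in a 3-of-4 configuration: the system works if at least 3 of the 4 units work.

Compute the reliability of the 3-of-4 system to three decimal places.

R = Σ_{i=3}^{4} C(4,i) p^i (1−p)^{4−i} with p = 0.931
C(4,3)·0.931^3·0.069^1 = 0.22272
C(4,4)·0.931^4·0.069^0 = 0.75127
Sum = 0.974

0.974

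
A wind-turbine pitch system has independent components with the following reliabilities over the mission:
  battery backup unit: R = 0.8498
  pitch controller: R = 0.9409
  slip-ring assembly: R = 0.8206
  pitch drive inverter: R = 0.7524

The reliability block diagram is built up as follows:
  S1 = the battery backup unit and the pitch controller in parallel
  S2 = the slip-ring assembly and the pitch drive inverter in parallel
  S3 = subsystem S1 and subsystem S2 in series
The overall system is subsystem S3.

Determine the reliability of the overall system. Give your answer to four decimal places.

Parallel (battery backup unit and pitch controller): 1 − (1 − 0.849800)(1 − 0.940900) = 0.991123
Parallel (slip-ring assembly and pitch drive inverter): 1 − (1 − 0.820600)(1 − 0.752400) = 0.955581
Series ([0.991123] and [0.955581]): 0.991123 × 0.955581 = 0.9471

0.9471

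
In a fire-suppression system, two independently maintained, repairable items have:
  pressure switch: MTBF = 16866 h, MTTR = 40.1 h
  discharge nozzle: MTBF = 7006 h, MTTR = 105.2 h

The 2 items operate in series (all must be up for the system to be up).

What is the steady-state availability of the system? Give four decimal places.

A(pressure switch) = MTBF/(MTBF+MTTR) = 16866/(16866+40.1) = 0.997628
A(discharge nozzle) = MTBF/(MTBF+MTTR) = 7006/(7006+105.2) = 0.985206
Series availability: 0.997628 × 0.985206 = 0.9829

0.9829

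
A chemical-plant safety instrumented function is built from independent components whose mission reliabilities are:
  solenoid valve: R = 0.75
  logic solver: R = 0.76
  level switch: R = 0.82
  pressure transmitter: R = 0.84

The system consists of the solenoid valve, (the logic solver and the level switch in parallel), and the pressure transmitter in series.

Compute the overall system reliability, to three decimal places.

0.603

Parallel (logic solver and level switch): 1 − (1 − 0.76000)(1 − 0.82000) = 0.95680
Series (solenoid valve, [0.95680], and pressure transmitter): 0.75000 × 0.95680 × 0.84000 = 0.603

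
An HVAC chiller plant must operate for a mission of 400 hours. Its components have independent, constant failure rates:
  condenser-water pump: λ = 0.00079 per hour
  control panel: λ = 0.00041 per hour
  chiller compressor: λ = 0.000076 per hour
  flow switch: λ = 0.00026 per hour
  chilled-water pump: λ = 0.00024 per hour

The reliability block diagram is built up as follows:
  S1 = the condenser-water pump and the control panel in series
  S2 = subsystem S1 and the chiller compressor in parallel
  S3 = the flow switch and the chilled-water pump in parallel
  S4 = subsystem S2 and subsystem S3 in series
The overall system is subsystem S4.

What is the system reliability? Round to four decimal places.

0.9796

R(condenser-water pump) = exp(−0.00079 × 400) = 0.729059
R(control panel) = exp(−0.00041 × 400) = 0.848742
R(chiller compressor) = exp(−0.000076 × 400) = 0.970057
R(flow switch) = exp(−0.00026 × 400) = 0.901225
R(chilled-water pump) = exp(−0.00024 × 400) = 0.908464
Series (condenser-water pump and control panel): 0.729059 × 0.848742 = 0.618783
Parallel ([0.618783] and chiller compressor): 1 − (1 − 0.618783)(1 − 0.970057) = 0.988585
Parallel (flow switch and chilled-water pump): 1 − (1 − 0.901225)(1 − 0.908464) = 0.990959
Series ([0.988585] and [0.990959]): 0.988585 × 0.990959 = 0.9796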